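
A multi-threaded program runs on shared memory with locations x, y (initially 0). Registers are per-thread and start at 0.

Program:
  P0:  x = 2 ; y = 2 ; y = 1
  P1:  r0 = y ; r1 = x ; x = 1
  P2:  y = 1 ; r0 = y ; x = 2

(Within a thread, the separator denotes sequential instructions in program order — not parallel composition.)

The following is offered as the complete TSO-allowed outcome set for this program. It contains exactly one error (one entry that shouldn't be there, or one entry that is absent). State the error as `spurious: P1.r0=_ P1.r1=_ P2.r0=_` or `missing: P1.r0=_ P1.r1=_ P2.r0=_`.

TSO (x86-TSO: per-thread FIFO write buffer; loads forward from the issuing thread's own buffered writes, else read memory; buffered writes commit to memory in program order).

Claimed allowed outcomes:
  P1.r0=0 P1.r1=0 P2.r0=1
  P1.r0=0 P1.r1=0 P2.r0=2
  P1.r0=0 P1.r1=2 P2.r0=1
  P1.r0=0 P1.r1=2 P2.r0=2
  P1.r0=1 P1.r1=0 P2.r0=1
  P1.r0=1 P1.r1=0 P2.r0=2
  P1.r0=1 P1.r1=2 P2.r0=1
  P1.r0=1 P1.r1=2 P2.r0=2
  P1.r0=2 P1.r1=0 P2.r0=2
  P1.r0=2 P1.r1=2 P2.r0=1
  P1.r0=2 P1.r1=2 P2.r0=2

spurious: P1.r0=2 P1.r1=0 P2.r0=2

outcome vector order: (P1.r0,P1.r1,P2.r0)
[TSO] allowed = {0/0/1; 0/0/2; 0/2/1; 0/2/2; 1/0/1; 1/0/2; 1/2/1; 1/2/2; 2/2/1; 2/2/2}
claimed∖TSO = {2/0/2}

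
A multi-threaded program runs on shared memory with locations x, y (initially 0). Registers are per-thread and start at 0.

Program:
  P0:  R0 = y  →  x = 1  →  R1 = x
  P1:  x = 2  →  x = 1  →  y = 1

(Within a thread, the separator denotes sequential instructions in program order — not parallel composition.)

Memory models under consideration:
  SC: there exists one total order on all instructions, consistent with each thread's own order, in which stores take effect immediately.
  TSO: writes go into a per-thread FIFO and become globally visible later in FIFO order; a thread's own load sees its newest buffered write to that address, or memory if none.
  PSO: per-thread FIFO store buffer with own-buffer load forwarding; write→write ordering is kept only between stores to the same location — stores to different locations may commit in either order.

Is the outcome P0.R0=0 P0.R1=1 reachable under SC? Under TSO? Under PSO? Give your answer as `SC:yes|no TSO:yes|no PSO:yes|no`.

outcome vector order: (P0.R0,P0.R1)
under SC → 01, 02, 11
under TSO → 01, 02, 11
under PSO → 01, 02, 11, 12
target 01 ∈ {SC,TSO,PSO}

SC:yes TSO:yes PSO:yes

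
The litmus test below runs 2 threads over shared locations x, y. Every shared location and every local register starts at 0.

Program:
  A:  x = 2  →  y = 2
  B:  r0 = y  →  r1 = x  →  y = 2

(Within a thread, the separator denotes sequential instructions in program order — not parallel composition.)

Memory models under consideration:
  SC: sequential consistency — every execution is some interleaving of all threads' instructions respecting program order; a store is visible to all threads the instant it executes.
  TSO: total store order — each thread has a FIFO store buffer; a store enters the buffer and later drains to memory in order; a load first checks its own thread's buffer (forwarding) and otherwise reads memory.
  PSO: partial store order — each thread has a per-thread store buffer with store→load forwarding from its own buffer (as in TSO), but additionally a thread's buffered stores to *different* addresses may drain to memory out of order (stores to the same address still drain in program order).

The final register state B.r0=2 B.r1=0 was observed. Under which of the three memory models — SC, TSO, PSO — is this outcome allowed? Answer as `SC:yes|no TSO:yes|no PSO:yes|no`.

SC:no TSO:no PSO:yes

outcome vector order: (B.r0,B.r1)
under SC → 0/0; 0/2; 2/2
under TSO → 0/0; 0/2; 2/2
under PSO → 0/0; 0/2; 2/0; 2/2
target 2/0 ∈ {PSO}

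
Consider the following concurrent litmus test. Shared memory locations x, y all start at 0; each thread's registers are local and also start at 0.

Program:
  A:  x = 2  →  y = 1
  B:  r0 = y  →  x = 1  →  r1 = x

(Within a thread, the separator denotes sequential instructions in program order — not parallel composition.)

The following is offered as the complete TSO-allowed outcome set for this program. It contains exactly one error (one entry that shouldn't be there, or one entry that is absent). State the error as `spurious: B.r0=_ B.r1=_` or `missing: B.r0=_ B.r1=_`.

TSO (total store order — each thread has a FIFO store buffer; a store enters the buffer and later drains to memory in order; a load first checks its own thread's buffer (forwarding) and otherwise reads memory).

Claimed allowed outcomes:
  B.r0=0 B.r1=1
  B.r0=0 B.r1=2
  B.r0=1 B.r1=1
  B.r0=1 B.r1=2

outcome vector order: (B.r0,B.r1)
TSO (3): <0 1> <0 2> <1 1>
claimed∖TSO = {<1 2>}

spurious: B.r0=1 B.r1=2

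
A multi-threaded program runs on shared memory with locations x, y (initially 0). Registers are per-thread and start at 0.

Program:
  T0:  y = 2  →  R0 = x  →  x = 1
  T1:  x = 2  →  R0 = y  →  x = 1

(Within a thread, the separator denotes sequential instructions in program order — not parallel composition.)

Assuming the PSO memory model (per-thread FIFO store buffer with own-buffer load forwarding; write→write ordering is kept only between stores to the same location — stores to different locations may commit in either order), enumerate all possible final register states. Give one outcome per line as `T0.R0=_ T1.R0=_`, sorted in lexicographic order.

T0.R0=0 T1.R0=0
T0.R0=0 T1.R0=2
T0.R0=1 T1.R0=0
T0.R0=1 T1.R0=2
T0.R0=2 T1.R0=0
T0.R0=2 T1.R0=2

outcome vector order: (T0.R0,T1.R0)
|PSO outcomes| = 6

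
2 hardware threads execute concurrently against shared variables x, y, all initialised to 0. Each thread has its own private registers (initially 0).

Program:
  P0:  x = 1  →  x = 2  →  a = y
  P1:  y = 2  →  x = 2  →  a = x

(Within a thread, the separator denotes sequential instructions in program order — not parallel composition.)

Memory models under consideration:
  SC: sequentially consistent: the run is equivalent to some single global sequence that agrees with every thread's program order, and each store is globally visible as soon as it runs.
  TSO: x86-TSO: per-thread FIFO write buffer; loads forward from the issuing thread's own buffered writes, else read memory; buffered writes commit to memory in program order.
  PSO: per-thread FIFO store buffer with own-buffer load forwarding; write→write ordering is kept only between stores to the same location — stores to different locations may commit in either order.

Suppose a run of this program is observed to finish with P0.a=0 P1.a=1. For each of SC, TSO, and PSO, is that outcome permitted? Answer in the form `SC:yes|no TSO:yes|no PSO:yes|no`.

outcome vector order: (P0.a,P1.a)
SC: 3 outcomes — {(0,2); (2,1); (2,2)}
TSO: 4 outcomes — {(0,1); (0,2); (2,1); (2,2)}
PSO: 4 outcomes — {(0,1); (0,2); (2,1); (2,2)}
target (0,1) ∈ {TSO,PSO}

SC:no TSO:yes PSO:yes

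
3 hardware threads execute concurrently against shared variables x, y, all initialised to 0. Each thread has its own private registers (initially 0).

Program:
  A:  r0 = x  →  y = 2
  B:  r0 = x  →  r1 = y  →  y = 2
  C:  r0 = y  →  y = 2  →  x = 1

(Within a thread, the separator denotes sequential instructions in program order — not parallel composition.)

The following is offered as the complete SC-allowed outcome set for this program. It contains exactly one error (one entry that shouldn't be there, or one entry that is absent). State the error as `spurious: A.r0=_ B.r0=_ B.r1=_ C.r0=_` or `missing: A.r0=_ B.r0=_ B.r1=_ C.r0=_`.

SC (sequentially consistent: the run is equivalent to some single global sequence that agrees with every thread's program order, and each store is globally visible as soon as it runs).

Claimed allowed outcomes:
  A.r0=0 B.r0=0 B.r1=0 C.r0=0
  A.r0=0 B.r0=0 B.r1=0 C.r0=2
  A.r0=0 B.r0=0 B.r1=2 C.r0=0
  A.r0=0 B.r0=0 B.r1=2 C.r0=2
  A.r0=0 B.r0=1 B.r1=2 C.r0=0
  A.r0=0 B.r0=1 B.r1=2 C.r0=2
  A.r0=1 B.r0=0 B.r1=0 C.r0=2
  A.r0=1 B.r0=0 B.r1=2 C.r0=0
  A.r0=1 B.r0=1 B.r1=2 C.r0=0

outcome vector order: (A.r0,B.r0,B.r1,C.r0)
SC: 10 outcomes — {(0,0,0,0) (0,0,0,2) (0,0,2,0) (0,0,2,2) (0,1,2,0) (0,1,2,2) (1,0,0,0) (1,0,0,2) (1,0,2,0) (1,1,2,0)}
SC∖claimed = {(1,0,0,0)}

missing: A.r0=1 B.r0=0 B.r1=0 C.r0=0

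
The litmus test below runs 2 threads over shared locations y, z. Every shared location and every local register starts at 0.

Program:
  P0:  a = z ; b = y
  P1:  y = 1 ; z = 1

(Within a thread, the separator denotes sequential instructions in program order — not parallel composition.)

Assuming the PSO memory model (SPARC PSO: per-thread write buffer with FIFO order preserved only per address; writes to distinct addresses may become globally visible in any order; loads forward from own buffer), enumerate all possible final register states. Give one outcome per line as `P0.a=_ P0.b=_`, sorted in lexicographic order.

outcome vector order: (P0.a,P0.b)
|PSO outcomes| = 4

P0.a=0 P0.b=0
P0.a=0 P0.b=1
P0.a=1 P0.b=0
P0.a=1 P0.b=1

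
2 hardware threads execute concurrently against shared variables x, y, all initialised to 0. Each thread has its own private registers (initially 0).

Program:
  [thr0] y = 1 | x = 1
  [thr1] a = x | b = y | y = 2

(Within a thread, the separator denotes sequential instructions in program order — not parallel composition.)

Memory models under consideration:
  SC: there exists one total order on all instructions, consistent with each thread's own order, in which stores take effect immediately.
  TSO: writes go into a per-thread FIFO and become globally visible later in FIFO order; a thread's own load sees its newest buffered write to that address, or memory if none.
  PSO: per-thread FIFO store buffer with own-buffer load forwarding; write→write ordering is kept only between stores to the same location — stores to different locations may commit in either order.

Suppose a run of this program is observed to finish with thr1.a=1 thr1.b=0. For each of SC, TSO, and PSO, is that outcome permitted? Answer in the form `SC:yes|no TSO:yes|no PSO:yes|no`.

SC:no TSO:no PSO:yes

outcome vector order: (thr1.a,thr1.b)
under SC → 00 01 11
under TSO → 00 01 11
under PSO → 00 01 10 11
target 10 ∈ {PSO}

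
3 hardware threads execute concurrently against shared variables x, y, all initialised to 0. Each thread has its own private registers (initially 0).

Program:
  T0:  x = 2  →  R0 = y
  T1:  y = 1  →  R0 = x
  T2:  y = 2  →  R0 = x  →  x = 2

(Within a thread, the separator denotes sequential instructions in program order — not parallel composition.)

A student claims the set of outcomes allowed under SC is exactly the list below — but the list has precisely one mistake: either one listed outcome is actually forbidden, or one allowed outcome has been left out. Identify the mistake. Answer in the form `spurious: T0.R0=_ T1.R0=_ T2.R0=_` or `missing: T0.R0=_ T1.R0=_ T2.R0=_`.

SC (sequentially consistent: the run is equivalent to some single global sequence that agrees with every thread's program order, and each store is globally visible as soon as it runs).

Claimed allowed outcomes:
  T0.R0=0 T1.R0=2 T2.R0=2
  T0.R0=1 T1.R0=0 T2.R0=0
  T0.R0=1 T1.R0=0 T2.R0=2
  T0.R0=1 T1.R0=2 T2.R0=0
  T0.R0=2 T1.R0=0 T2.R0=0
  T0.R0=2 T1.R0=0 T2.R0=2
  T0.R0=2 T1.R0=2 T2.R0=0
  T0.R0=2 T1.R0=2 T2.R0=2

outcome vector order: (T0.R0,T1.R0,T2.R0)
under SC → 022; 100; 102; 120; 122; 200; 202; 220; 222
SC∖claimed = {122}

missing: T0.R0=1 T1.R0=2 T2.R0=2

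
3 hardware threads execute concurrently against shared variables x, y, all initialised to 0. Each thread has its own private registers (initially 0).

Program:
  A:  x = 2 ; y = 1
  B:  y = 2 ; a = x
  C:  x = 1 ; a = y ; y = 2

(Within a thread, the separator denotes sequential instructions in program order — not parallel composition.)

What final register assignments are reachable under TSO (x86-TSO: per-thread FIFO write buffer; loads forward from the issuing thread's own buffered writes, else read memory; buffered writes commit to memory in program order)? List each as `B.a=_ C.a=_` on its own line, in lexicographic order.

B.a=0 C.a=0
B.a=0 C.a=1
B.a=0 C.a=2
B.a=1 C.a=0
B.a=1 C.a=1
B.a=1 C.a=2
B.a=2 C.a=0
B.a=2 C.a=1
B.a=2 C.a=2

outcome vector order: (B.a,C.a)
|TSO outcomes| = 9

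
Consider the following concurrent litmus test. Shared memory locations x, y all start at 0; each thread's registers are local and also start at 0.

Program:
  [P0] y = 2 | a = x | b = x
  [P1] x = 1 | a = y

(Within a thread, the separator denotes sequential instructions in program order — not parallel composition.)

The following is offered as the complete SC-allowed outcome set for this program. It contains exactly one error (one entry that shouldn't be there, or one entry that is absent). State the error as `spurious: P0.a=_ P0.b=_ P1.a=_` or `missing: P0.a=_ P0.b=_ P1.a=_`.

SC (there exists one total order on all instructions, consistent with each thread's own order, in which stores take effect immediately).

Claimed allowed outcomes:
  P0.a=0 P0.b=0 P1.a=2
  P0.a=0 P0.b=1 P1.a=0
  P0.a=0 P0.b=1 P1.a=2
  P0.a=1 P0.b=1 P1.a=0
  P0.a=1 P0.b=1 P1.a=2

spurious: P0.a=0 P0.b=1 P1.a=0

outcome vector order: (P0.a,P0.b,P1.a)
SC: 4 outcomes — {<0 0 2>, <0 1 2>, <1 1 0>, <1 1 2>}
claimed∖SC = {<0 1 0>}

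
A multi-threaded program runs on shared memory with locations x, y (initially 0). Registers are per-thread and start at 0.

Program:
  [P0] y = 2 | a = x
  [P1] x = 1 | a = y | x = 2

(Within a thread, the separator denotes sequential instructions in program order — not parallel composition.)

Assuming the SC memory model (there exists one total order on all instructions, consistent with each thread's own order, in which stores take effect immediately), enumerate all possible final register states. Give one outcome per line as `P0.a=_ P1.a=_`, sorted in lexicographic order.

outcome vector order: (P0.a,P1.a)
|SC outcomes| = 5

P0.a=0 P1.a=2
P0.a=1 P1.a=0
P0.a=1 P1.a=2
P0.a=2 P1.a=0
P0.a=2 P1.a=2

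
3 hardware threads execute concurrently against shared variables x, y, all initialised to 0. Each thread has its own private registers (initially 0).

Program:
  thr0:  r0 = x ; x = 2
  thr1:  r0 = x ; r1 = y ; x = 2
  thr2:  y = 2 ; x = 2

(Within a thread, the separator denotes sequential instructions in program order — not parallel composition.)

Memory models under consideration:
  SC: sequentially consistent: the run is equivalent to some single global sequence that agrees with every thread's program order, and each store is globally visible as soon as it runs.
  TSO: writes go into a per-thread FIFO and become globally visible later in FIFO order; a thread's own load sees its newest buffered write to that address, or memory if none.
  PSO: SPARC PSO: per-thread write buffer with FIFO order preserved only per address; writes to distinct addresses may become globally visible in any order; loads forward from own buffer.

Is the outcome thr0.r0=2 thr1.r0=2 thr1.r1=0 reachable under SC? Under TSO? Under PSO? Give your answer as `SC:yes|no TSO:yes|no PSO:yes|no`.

SC:no TSO:no PSO:yes

outcome vector order: (thr0.r0,thr1.r0,thr1.r1)
[SC] allowed = {000 002 020 022 200 202 222}
[TSO] allowed = {000 002 020 022 200 202 222}
[PSO] allowed = {000 002 020 022 200 202 220 222}
target 220 ∈ {PSO}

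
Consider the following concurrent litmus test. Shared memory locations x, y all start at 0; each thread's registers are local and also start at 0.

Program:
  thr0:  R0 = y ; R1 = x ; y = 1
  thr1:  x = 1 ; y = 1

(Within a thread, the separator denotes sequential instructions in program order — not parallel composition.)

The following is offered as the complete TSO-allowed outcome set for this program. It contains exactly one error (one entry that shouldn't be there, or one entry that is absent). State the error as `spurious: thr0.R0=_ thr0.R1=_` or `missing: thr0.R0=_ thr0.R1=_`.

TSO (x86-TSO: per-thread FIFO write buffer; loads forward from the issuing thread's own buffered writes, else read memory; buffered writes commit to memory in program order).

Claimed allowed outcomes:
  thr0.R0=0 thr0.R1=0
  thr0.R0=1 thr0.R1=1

missing: thr0.R0=0 thr0.R1=1

outcome vector order: (thr0.R0,thr0.R1)
TSO (3): (0,0) (0,1) (1,1)
TSO∖claimed = {(0,1)}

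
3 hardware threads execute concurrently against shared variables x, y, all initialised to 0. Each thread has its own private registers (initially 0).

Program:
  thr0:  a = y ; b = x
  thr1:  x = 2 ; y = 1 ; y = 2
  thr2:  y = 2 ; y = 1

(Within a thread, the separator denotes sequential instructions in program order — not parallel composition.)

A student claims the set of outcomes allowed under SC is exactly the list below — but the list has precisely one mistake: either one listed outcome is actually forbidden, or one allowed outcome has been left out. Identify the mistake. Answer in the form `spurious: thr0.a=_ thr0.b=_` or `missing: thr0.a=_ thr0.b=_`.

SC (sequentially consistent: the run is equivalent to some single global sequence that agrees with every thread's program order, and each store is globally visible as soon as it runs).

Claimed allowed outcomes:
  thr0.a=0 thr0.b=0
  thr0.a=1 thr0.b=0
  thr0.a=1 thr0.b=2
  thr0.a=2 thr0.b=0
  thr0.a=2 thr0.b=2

missing: thr0.a=0 thr0.b=2

outcome vector order: (thr0.a,thr0.b)
SC (6): (0,0) (0,2) (1,0) (1,2) (2,0) (2,2)
SC∖claimed = {(0,2)}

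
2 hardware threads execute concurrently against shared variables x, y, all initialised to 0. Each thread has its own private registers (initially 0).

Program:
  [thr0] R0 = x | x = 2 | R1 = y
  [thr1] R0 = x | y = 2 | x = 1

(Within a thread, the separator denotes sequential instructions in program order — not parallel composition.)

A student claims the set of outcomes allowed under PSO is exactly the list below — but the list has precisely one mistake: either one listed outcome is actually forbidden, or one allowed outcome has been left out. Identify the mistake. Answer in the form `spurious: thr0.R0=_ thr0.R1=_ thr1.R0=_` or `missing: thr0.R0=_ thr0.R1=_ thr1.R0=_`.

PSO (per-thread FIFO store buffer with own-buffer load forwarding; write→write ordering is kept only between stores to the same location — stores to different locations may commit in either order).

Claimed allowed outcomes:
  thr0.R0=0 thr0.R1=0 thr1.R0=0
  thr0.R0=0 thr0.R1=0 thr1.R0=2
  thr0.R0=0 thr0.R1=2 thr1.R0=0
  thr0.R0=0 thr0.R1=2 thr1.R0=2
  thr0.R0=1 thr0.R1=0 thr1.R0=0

outcome vector order: (thr0.R0,thr0.R1,thr1.R0)
[PSO] allowed = {<0 0 0>, <0 0 2>, <0 2 0>, <0 2 2>, <1 0 0>, <1 2 0>}
PSO∖claimed = {<1 2 0>}

missing: thr0.R0=1 thr0.R1=2 thr1.R0=0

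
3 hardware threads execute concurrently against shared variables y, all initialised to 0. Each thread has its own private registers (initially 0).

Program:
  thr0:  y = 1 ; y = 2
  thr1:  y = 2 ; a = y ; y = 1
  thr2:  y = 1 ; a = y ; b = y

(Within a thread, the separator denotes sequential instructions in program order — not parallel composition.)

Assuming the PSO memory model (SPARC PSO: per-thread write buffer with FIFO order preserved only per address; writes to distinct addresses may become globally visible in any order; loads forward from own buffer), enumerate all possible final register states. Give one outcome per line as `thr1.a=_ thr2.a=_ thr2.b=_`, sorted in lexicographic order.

thr1.a=1 thr2.a=1 thr2.b=1
thr1.a=1 thr2.a=1 thr2.b=2
thr1.a=1 thr2.a=2 thr2.b=1
thr1.a=1 thr2.a=2 thr2.b=2
thr1.a=2 thr2.a=1 thr2.b=1
thr1.a=2 thr2.a=1 thr2.b=2
thr1.a=2 thr2.a=2 thr2.b=1
thr1.a=2 thr2.a=2 thr2.b=2

outcome vector order: (thr1.a,thr2.a,thr2.b)
|PSO outcomes| = 8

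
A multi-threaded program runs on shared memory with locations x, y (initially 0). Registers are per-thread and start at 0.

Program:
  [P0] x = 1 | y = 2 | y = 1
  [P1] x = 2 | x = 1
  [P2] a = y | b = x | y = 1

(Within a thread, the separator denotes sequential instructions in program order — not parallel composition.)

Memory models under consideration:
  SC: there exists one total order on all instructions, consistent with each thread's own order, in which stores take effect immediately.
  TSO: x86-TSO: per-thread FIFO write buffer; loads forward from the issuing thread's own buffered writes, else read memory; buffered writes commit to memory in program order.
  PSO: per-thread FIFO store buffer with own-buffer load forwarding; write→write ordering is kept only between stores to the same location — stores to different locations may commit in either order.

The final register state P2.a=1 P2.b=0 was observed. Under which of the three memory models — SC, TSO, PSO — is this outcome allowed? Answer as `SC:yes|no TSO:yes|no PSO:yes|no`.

outcome vector order: (P2.a,P2.b)
SC (7): 0/0 0/1 0/2 1/1 1/2 2/1 2/2
TSO (7): 0/0 0/1 0/2 1/1 1/2 2/1 2/2
PSO (9): 0/0 0/1 0/2 1/0 1/1 1/2 2/0 2/1 2/2
target 1/0 ∈ {PSO}

SC:no TSO:no PSO:yes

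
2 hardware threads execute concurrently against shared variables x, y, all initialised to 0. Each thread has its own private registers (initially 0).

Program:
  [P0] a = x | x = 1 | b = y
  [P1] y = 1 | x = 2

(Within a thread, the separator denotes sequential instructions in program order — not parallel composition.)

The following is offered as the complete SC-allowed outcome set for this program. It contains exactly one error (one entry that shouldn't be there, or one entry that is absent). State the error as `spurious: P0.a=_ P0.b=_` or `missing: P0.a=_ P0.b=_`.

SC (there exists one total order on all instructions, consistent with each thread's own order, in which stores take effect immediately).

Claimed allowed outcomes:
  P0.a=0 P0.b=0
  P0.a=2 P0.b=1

outcome vector order: (P0.a,P0.b)
under SC → 00 01 21
SC∖claimed = {01}

missing: P0.a=0 P0.b=1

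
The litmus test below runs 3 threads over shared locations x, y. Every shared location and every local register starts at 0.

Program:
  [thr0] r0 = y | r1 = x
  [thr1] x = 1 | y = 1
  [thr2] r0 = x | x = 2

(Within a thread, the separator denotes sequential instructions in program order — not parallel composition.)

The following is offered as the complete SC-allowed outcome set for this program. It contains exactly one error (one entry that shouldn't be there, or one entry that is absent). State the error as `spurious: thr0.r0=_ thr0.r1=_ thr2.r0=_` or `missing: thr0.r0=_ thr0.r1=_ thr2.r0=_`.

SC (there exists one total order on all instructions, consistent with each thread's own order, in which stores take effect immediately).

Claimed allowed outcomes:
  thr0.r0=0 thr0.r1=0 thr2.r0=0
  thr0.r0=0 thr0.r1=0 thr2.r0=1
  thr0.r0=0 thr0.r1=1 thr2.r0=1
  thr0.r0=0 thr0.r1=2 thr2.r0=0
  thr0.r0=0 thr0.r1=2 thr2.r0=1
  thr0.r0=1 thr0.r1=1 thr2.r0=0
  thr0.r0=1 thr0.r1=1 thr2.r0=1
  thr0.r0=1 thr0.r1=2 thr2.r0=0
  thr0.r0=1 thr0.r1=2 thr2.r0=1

outcome vector order: (thr0.r0,thr0.r1,thr2.r0)
SC: 10 outcomes — {<0 0 0>, <0 0 1>, <0 1 0>, <0 1 1>, <0 2 0>, <0 2 1>, <1 1 0>, <1 1 1>, <1 2 0>, <1 2 1>}
SC∖claimed = {<0 1 0>}

missing: thr0.r0=0 thr0.r1=1 thr2.r0=0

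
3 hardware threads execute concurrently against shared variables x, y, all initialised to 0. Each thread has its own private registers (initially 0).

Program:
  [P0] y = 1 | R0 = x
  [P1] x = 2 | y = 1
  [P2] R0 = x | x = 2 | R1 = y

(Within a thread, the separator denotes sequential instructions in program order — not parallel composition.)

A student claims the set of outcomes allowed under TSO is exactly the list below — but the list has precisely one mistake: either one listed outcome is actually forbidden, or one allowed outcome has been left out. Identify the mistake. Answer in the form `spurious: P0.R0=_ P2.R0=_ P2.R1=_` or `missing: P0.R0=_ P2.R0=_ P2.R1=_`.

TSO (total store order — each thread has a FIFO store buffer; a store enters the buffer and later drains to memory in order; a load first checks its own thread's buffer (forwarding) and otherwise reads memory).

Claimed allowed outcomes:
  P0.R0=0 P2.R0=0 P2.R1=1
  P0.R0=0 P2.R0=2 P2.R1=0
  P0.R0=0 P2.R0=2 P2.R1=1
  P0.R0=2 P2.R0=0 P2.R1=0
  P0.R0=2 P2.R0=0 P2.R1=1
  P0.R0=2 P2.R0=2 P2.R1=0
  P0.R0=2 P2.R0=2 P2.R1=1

missing: P0.R0=0 P2.R0=0 P2.R1=0

outcome vector order: (P0.R0,P2.R0,P2.R1)
under TSO → (0,0,0); (0,0,1); (0,2,0); (0,2,1); (2,0,0); (2,0,1); (2,2,0); (2,2,1)
TSO∖claimed = {(0,0,0)}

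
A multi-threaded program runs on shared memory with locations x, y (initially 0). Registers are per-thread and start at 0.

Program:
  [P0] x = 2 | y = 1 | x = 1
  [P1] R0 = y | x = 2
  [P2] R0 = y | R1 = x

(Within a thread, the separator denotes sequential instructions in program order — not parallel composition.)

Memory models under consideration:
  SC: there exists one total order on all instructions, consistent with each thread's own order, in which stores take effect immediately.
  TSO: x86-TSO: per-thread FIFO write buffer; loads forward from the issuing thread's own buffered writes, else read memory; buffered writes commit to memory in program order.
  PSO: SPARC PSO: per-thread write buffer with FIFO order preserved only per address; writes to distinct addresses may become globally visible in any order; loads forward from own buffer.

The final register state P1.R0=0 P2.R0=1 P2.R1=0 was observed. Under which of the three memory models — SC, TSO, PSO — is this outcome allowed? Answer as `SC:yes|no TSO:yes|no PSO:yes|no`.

SC:no TSO:no PSO:yes

outcome vector order: (P1.R0,P2.R0,P2.R1)
under SC → (0,0,0) (0,0,1) (0,0,2) (0,1,1) (0,1,2) (1,0,0) (1,0,1) (1,0,2) (1,1,1) (1,1,2)
under TSO → (0,0,0) (0,0,1) (0,0,2) (0,1,1) (0,1,2) (1,0,0) (1,0,1) (1,0,2) (1,1,1) (1,1,2)
under PSO → (0,0,0) (0,0,1) (0,0,2) (0,1,0) (0,1,1) (0,1,2) (1,0,0) (1,0,1) (1,0,2) (1,1,0) (1,1,1) (1,1,2)
target (0,1,0) ∈ {PSO}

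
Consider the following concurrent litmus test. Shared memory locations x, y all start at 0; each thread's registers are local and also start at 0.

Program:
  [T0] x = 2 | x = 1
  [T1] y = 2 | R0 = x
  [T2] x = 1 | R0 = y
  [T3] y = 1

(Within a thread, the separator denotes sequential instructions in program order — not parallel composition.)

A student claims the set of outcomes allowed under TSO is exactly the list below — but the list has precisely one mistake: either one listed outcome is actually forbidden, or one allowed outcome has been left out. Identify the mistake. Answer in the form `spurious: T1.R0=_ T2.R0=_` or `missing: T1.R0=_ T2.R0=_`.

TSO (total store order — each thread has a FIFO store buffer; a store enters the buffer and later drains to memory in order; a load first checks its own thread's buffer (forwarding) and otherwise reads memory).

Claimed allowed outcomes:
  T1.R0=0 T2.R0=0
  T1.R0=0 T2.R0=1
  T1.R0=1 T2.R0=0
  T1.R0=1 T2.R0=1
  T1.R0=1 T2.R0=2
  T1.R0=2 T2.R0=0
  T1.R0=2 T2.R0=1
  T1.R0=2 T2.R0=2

missing: T1.R0=0 T2.R0=2

outcome vector order: (T1.R0,T2.R0)
TSO: 9 outcomes — {0/0; 0/1; 0/2; 1/0; 1/1; 1/2; 2/0; 2/1; 2/2}
TSO∖claimed = {0/2}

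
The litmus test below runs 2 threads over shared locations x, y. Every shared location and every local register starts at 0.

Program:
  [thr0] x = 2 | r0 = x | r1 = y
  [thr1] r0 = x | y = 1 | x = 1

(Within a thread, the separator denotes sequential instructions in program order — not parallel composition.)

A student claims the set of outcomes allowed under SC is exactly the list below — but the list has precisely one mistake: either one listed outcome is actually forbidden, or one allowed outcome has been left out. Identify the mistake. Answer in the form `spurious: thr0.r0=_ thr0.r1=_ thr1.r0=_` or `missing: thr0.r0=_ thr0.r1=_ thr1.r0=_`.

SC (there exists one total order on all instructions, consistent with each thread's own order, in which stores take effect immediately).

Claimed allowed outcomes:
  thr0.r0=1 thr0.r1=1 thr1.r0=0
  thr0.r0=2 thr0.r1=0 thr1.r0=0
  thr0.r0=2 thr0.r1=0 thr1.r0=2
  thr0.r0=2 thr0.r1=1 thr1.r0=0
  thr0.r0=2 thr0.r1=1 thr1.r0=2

missing: thr0.r0=1 thr0.r1=1 thr1.r0=2

outcome vector order: (thr0.r0,thr0.r1,thr1.r0)
[SC] allowed = {110; 112; 200; 202; 210; 212}
SC∖claimed = {112}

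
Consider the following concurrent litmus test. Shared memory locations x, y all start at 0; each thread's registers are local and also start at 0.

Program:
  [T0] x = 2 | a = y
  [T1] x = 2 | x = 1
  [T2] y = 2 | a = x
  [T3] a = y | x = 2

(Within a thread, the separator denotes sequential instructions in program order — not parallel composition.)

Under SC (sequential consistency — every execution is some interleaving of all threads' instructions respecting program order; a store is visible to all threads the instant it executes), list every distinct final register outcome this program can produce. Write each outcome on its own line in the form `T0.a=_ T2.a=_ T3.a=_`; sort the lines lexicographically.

T0.a=0 T2.a=1 T3.a=0
T0.a=0 T2.a=1 T3.a=2
T0.a=0 T2.a=2 T3.a=0
T0.a=0 T2.a=2 T3.a=2
T0.a=2 T2.a=0 T3.a=0
T0.a=2 T2.a=0 T3.a=2
T0.a=2 T2.a=1 T3.a=0
T0.a=2 T2.a=1 T3.a=2
T0.a=2 T2.a=2 T3.a=0
T0.a=2 T2.a=2 T3.a=2

outcome vector order: (T0.a,T2.a,T3.a)
|SC outcomes| = 10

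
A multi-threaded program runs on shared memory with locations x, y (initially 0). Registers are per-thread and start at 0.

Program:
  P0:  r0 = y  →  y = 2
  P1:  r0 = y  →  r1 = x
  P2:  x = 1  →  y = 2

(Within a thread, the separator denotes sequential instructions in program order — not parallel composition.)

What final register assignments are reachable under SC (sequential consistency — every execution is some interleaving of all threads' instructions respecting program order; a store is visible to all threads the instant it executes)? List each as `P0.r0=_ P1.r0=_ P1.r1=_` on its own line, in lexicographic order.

P0.r0=0 P1.r0=0 P1.r1=0
P0.r0=0 P1.r0=0 P1.r1=1
P0.r0=0 P1.r0=2 P1.r1=0
P0.r0=0 P1.r0=2 P1.r1=1
P0.r0=2 P1.r0=0 P1.r1=0
P0.r0=2 P1.r0=0 P1.r1=1
P0.r0=2 P1.r0=2 P1.r1=1

outcome vector order: (P0.r0,P1.r0,P1.r1)
|SC outcomes| = 7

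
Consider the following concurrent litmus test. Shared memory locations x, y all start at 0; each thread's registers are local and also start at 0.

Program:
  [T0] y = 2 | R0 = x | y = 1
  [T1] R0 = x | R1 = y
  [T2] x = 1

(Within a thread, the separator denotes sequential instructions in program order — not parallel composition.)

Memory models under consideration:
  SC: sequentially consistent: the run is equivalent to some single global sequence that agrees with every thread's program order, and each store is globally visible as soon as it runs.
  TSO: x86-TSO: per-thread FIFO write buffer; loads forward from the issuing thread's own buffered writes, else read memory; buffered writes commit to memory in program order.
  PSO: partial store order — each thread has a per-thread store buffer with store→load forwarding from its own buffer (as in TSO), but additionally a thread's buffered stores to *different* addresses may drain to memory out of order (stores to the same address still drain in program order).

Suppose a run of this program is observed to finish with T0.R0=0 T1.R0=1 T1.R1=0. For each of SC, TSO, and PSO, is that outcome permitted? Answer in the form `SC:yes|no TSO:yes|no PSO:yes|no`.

SC:no TSO:yes PSO:yes

outcome vector order: (T0.R0,T1.R0,T1.R1)
SC (11): 0/0/0 0/0/1 0/0/2 0/1/1 0/1/2 1/0/0 1/0/1 1/0/2 1/1/0 1/1/1 1/1/2
TSO (12): 0/0/0 0/0/1 0/0/2 0/1/0 0/1/1 0/1/2 1/0/0 1/0/1 1/0/2 1/1/0 1/1/1 1/1/2
PSO (12): 0/0/0 0/0/1 0/0/2 0/1/0 0/1/1 0/1/2 1/0/0 1/0/1 1/0/2 1/1/0 1/1/1 1/1/2
target 0/1/0 ∈ {TSO,PSO}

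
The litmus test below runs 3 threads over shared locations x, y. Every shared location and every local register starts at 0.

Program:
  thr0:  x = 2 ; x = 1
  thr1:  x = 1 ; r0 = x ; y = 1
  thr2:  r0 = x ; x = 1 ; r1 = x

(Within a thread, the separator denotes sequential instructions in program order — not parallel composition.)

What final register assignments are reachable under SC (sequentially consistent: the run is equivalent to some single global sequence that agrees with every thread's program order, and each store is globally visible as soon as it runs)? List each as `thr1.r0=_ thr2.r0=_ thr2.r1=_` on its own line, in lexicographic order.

thr1.r0=1 thr2.r0=0 thr2.r1=1
thr1.r0=1 thr2.r0=0 thr2.r1=2
thr1.r0=1 thr2.r0=1 thr2.r1=1
thr1.r0=1 thr2.r0=1 thr2.r1=2
thr1.r0=1 thr2.r0=2 thr2.r1=1
thr1.r0=2 thr2.r0=0 thr2.r1=1
thr1.r0=2 thr2.r0=0 thr2.r1=2
thr1.r0=2 thr2.r0=1 thr2.r1=1
thr1.r0=2 thr2.r0=1 thr2.r1=2
thr1.r0=2 thr2.r0=2 thr2.r1=1

outcome vector order: (thr1.r0,thr2.r0,thr2.r1)
|SC outcomes| = 10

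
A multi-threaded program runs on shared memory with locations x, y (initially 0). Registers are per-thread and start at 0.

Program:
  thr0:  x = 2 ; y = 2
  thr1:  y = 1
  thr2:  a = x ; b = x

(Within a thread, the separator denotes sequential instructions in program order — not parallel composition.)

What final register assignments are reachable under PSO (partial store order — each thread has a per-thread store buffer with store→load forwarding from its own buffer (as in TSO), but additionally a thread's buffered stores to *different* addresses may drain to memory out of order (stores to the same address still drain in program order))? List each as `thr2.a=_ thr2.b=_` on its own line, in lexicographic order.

thr2.a=0 thr2.b=0
thr2.a=0 thr2.b=2
thr2.a=2 thr2.b=2

outcome vector order: (thr2.a,thr2.b)
|PSO outcomes| = 3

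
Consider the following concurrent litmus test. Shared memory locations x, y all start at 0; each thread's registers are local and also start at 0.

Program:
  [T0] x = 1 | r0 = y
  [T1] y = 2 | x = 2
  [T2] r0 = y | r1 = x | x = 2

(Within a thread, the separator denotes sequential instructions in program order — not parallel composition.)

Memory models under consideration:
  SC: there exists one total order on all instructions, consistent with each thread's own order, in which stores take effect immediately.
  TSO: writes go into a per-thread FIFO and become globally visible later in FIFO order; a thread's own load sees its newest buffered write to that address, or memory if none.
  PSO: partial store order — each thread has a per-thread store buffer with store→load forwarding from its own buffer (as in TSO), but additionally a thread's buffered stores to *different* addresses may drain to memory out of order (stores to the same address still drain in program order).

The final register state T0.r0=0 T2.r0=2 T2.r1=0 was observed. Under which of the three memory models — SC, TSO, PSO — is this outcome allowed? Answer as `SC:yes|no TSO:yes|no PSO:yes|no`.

outcome vector order: (T0.r0,T2.r0,T2.r1)
SC (11): (0,0,0), (0,0,1), (0,0,2), (0,2,1), (0,2,2), (2,0,0), (2,0,1), (2,0,2), (2,2,0), (2,2,1), (2,2,2)
TSO (12): (0,0,0), (0,0,1), (0,0,2), (0,2,0), (0,2,1), (0,2,2), (2,0,0), (2,0,1), (2,0,2), (2,2,0), (2,2,1), (2,2,2)
PSO (12): (0,0,0), (0,0,1), (0,0,2), (0,2,0), (0,2,1), (0,2,2), (2,0,0), (2,0,1), (2,0,2), (2,2,0), (2,2,1), (2,2,2)
target (0,2,0) ∈ {TSO,PSO}

SC:no TSO:yes PSO:yes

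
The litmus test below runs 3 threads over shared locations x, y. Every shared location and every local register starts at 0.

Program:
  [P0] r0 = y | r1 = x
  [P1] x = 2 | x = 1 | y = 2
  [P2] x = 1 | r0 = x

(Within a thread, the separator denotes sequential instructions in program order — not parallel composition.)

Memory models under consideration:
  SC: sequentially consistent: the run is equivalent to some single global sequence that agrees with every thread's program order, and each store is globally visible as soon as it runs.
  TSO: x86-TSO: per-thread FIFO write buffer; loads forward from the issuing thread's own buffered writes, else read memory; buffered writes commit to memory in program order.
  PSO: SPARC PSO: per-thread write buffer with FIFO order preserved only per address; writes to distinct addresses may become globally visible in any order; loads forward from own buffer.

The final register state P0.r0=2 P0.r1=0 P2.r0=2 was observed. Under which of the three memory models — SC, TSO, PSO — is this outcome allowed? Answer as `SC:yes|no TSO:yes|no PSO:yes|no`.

SC:no TSO:no PSO:yes

outcome vector order: (P0.r0,P0.r1,P2.r0)
SC (8): 001, 002, 011, 012, 021, 022, 211, 212
TSO (8): 001, 002, 011, 012, 021, 022, 211, 212
PSO (12): 001, 002, 011, 012, 021, 022, 201, 202, 211, 212, 221, 222
target 202 ∈ {PSO}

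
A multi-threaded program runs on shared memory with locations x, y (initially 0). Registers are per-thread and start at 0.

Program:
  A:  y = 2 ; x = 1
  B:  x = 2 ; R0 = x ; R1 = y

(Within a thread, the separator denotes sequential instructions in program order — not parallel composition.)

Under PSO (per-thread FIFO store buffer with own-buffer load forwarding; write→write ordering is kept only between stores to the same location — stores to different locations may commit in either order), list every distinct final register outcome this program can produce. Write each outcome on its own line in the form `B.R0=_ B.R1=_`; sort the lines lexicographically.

outcome vector order: (B.R0,B.R1)
|PSO outcomes| = 4

B.R0=1 B.R1=0
B.R0=1 B.R1=2
B.R0=2 B.R1=0
B.R0=2 B.R1=2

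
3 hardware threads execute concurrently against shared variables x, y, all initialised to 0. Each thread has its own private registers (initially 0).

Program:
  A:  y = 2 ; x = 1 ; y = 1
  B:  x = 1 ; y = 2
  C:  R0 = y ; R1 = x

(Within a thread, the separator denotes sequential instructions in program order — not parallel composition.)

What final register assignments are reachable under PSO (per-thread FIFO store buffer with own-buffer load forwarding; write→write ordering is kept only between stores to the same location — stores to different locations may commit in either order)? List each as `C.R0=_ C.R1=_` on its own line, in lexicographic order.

C.R0=0 C.R1=0
C.R0=0 C.R1=1
C.R0=1 C.R1=0
C.R0=1 C.R1=1
C.R0=2 C.R1=0
C.R0=2 C.R1=1

outcome vector order: (C.R0,C.R1)
|PSO outcomes| = 6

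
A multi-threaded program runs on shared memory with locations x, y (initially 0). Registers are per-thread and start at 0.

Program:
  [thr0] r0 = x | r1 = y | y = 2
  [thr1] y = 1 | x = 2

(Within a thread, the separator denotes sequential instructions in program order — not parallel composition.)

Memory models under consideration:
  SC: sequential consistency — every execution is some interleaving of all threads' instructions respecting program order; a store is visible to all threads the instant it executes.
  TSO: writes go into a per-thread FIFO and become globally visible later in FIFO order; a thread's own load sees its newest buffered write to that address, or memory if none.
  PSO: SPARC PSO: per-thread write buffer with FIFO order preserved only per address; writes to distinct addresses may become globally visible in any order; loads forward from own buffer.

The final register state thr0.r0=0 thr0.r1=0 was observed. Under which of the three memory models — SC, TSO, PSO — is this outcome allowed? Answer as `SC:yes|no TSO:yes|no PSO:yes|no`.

SC:yes TSO:yes PSO:yes

outcome vector order: (thr0.r0,thr0.r1)
SC (3): (0,0) (0,1) (2,1)
TSO (3): (0,0) (0,1) (2,1)
PSO (4): (0,0) (0,1) (2,0) (2,1)
target (0,0) ∈ {SC,TSO,PSO}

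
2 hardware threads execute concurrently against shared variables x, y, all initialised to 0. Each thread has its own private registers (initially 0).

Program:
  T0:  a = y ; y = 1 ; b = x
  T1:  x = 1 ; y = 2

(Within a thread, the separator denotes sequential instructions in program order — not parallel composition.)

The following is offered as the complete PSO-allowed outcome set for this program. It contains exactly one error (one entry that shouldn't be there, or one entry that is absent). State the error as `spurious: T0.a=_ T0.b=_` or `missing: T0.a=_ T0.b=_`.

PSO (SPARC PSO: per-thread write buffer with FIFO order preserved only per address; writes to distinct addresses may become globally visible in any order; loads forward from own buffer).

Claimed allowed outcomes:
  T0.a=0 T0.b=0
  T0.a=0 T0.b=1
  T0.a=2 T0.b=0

missing: T0.a=2 T0.b=1

outcome vector order: (T0.a,T0.b)
PSO: 4 outcomes — {(0,0) (0,1) (2,0) (2,1)}
PSO∖claimed = {(2,1)}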